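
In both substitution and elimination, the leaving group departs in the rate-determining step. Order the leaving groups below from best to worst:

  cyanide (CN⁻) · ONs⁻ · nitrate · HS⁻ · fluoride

ONs⁻ > nitrate > fluoride > HS⁻ > cyanide (CN⁻)

A good leaving group is a weak base: the lower the pKₐ of its conjugate acid, the more readily it departs.
ONs⁻: pKₐ(p-O₂NC₆H₄SO₃H) ≈ -3.5 — p-nitro group further stabilises the sulfonate
nitrate: pKₐ(HNO₃) ≈ -1.3
fluoride: pKₐ(HF) ≈ 3.2 — small and strongly basic; the poor halide leaving group
HS⁻: pKₐ(H₂S) ≈ 7 — larger and more polarisable than the oxygen analogue
cyanide (CN⁻): pKₐ(HCN) ≈ 9.2 — sp carbon stabilises the charge somewhat, but still a poor LG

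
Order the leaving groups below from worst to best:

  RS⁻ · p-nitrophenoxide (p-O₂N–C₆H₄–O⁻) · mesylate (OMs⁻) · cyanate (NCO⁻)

RS⁻ < p-nitrophenoxide (p-O₂N–C₆H₄–O⁻) < cyanate (NCO⁻) < mesylate (OMs⁻)

A good leaving group is a weak base: the lower the pKₐ of its conjugate acid, the more readily it departs.
mesylate (OMs⁻): pKₐ(CH₃SO₃H (MsOH)) ≈ -1.9
cyanate (NCO⁻): pKₐ(HOCN) ≈ 3.5 — resonance between N and O
p-nitrophenoxide (p-O₂N–C₆H₄–O⁻): pKₐ(p-nitrophenol) ≈ 7.2 — nitro group delocalises the charge; the classic chromogenic LG
RS⁻: pKₐ(RSH (a thiol)) ≈ 10.5
The question asks for worst first, so the sequence is read in increasing leaving-group ability.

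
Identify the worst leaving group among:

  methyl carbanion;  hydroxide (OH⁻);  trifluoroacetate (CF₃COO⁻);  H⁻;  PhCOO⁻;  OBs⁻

OBs⁻: pKₐ(p-BrC₆H₄SO₃H) ≈ -2.8
trifluoroacetate (CF₃COO⁻): pKₐ(CF₃COOH) ≈ 0.2
PhCOO⁻: pKₐ(C₆H₅COOH) ≈ 4.2
hydroxide (OH⁻): pKₐ(H₂O) ≈ 15.7
H⁻: pKₐ(H₂) ≈ 36
methyl carbanion: pKₐ(CH₄) ≈ 48

methyl carbanion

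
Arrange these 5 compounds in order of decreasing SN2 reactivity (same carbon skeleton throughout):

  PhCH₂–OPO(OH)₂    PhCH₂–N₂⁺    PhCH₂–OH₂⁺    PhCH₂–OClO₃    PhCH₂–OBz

With the same alkyl group throughout, only the leaving group differentiates the rates.
The more stable X⁻ (or X) is on its own — i.e. the weaker a base it is — the better a leaving group it makes.
PhCH₂–N₂⁺ loses N₂: no meaningful conjugate acid; N₂ departs as an exceptionally stable neutral molecule
PhCH₂–OClO₃ loses ClO₄⁻: pKₐ(HClO₄) ≈ -10
PhCH₂–OH₂⁺ loses H₂O: pKₐ(H₃O⁺) ≈ -1.7
PhCH₂–OPO(OH)₂ loses H₂PO₄⁻: pKₐ(H₃PO₄) ≈ 2.1
PhCH₂–OBz loses PhCOO⁻: pKₐ(C₆H₅COOH) ≈ 4.2

PhCH₂–N₂⁺ > PhCH₂–OClO₃ > PhCH₂–OH₂⁺ > PhCH₂–OPO(OH)₂ > PhCH₂–OBz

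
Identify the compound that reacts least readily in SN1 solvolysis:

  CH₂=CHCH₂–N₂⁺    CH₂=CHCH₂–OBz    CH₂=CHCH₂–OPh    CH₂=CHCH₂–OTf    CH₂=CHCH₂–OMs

CH₂=CHCH₂–OPh

With the same alkyl group throughout, only the leaving group differentiates the rates.
A good leaving group is a weak base: the lower the pKₐ of its conjugate acid, the more readily it departs.
CH₂=CHCH₂–N₂⁺ loses N₂: no meaningful conjugate acid; N₂ departs as an exceptionally stable neutral molecule
CH₂=CHCH₂–OTf loses OTf⁻: pKₐ(CF₃SO₃H (triflic acid)) ≈ -14
CH₂=CHCH₂–OMs loses OMs⁻: pKₐ(CH₃SO₃H (MsOH)) ≈ -1.9
CH₂=CHCH₂–OBz loses PhCOO⁻: pKₐ(C₆H₅COOH) ≈ 4.2
CH₂=CHCH₂–OPh loses PhO⁻: pKₐ(C₆H₅OH (phenol)) ≈ 10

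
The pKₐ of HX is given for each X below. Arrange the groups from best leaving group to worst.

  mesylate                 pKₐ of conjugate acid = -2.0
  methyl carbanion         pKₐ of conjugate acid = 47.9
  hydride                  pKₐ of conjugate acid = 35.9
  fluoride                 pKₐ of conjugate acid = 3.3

mesylate > fluoride > hydride > methyl carbanion

Lower conjugate-acid pKₐ ⇒ weaker base ⇒ better leaving group.
Sorting by the given values: mesylate (-2.0), fluoride (3.3), hydride (35.9), methyl carbanion (47.9).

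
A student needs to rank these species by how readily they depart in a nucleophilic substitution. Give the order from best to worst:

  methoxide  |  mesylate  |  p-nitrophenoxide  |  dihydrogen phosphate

mesylate: pKₐ(CH₃SO₃H (MsOH)) ≈ -1.9
dihydrogen phosphate: pKₐ(H₃PO₄) ≈ 2.1
p-nitrophenoxide: pKₐ(p-nitrophenol) ≈ 7.2
methoxide: pKₐ(CH₃OH) ≈ 15.5

mesylate > dihydrogen phosphate > p-nitrophenoxide > methoxide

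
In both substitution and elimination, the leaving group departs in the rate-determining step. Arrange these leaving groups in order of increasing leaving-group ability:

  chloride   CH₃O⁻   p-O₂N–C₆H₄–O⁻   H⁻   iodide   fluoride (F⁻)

H⁻ < CH₃O⁻ < p-O₂N–C₆H₄–O⁻ < fluoride (F⁻) < chloride < iodide

iodide: pKₐ(HI) ≈ -10
chloride: pKₐ(HCl) ≈ -7
fluoride (F⁻): pKₐ(HF) ≈ 3.2
p-O₂N–C₆H₄–O⁻: pKₐ(p-nitrophenol) ≈ 7.2
CH₃O⁻: pKₐ(CH₃OH) ≈ 15.5
H⁻: pKₐ(H₂) ≈ 36
Reversing gives the worst-to-best order requested.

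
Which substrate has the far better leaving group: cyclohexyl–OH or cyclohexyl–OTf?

From cyclohexyl–OH the departing group would be OH⁻ (pKₐ(H₂O) ≈ 15.7). Strong base; essentially never leaves without prior activation.
From cyclohexyl–OTf the leaving group is OTf⁻ (pKₐ(CF₃SO₃H (triflic acid)) ≈ -14). Charge spread over three oxygens and a CF₃ group; the premier leaving group in synthesis.
(In practice cyclohexyl–OTf is made from cyclohexyl–OH by treatment with Tf₂O / 2,6-lutidine, converting the hydroxyl into a triflate.)

cyclohexyl–OTf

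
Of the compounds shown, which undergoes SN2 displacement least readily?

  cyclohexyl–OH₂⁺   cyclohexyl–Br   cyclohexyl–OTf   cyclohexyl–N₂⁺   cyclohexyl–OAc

The skeletons are identical, so relative rate is governed entirely by leaving-group ability.
Leaving-group ability tracks the stability of the departed species; conjugate-acid pKₐ is the usual yardstick (lower pKₐ → better LG).
cyclohexyl–N₂⁺ loses N₂: no meaningful conjugate acid; N₂ departs as an exceptionally stable neutral molecule
cyclohexyl–OTf loses OTf⁻: pKₐ(CF₃SO₃H (triflic acid)) ≈ -14
cyclohexyl–Br loses Br⁻: pKₐ(HBr) ≈ -9
cyclohexyl–OH₂⁺ loses H₂O: pKₐ(H₃O⁺) ≈ -1.7
cyclohexyl–OAc loses AcO⁻: pKₐ(CH₃COOH) ≈ 4.8

cyclohexyl–OAc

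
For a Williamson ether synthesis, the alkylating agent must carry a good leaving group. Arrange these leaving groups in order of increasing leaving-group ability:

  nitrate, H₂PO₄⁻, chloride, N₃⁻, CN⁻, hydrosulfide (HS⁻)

Leaving-group ability tracks the stability of the departed species; conjugate-acid pKₐ is the usual yardstick (lower pKₐ → better LG).
chloride: pKₐ(HCl) ≈ -7 — moderately weak base
nitrate: pKₐ(HNO₃) ≈ -1.3 — resonance-delocalised over three oxygens
H₂PO₄⁻: pKₐ(H₃PO₄) ≈ 2.1 — moderate base; biological leaving group after further activation
N₃⁻: pKₐ(HN₃) ≈ 4.7 — linear, resonance-stabilised
hydrosulfide (HS⁻): pKₐ(H₂S) ≈ 7 — larger and more polarisable than the oxygen analogue
CN⁻: pKₐ(HCN) ≈ 9.2
The question asks for worst first, so the sequence is read in increasing leaving-group ability.

CN⁻ < hydrosulfide (HS⁻) < N₃⁻ < H₂PO₄⁻ < nitrate < chloride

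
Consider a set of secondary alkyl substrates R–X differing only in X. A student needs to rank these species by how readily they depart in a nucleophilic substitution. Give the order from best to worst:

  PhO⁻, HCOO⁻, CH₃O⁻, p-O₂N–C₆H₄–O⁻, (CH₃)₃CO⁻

HCOO⁻ > p-O₂N–C₆H₄–O⁻ > PhO⁻ > CH₃O⁻ > (CH₃)₃CO⁻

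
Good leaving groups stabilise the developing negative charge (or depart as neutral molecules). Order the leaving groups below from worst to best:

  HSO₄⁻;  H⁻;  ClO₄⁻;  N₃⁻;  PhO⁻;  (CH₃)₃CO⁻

Leaving-group ability tracks the stability of the departed species; conjugate-acid pKₐ is the usual yardstick (lower pKₐ → better LG).
ClO₄⁻: pKₐ(HClO₄) ≈ -10
HSO₄⁻: pKₐ(H₂SO₄) ≈ -3
N₃⁻: pKₐ(HN₃) ≈ 4.7
PhO⁻: pKₐ(C₆H₅OH (phenol)) ≈ 10
(CH₃)₃CO⁻: pKₐ(t-BuOH) ≈ 18
H⁻: pKₐ(H₂) ≈ 36
The question asks for worst first, so the sequence is read in increasing leaving-group ability.

H⁻ < (CH₃)₃CO⁻ < PhO⁻ < N₃⁻ < HSO₄⁻ < ClO₄⁻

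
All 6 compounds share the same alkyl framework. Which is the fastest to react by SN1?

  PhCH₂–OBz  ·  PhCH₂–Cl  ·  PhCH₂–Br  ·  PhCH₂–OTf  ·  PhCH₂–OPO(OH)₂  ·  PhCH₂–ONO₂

Same R in every case — rank the leaving groups.
Rank by basicity of the departing species: weakest base leaves most easily.
PhCH₂–OTf loses OTf⁻: pKₐ(CF₃SO₃H (triflic acid)) ≈ -14
PhCH₂–Br loses Br⁻: pKₐ(HBr) ≈ -9
PhCH₂–Cl loses Cl⁻: pKₐ(HCl) ≈ -7
PhCH₂–ONO₂ loses NO₃⁻: pKₐ(HNO₃) ≈ -1.3
PhCH₂–OPO(OH)₂ loses H₂PO₄⁻: pKₐ(H₃PO₄) ≈ 2.1
PhCH₂–OBz loses PhCOO⁻: pKₐ(C₆H₅COOH) ≈ 4.2

PhCH₂–OTf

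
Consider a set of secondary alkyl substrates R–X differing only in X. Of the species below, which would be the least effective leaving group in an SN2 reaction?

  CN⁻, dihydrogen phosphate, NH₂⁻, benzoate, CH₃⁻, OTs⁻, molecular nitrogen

CH₃⁻

A good leaving group is a weak base: the lower the pKₐ of its conjugate acid, the more readily it departs.
molecular nitrogen: no meaningful conjugate acid; N₂ departs as an exceptionally stable neutral molecule
OTs⁻: pKₐ(p-CH₃C₆H₄SO₃H (TsOH)) ≈ -2.8
dihydrogen phosphate: pKₐ(H₃PO₄) ≈ 2.1
benzoate: pKₐ(C₆H₅COOH) ≈ 4.2
CN⁻: pKₐ(HCN) ≈ 9.2
NH₂⁻: pKₐ(NH₃) ≈ 38
CH₃⁻: pKₐ(CH₄) ≈ 48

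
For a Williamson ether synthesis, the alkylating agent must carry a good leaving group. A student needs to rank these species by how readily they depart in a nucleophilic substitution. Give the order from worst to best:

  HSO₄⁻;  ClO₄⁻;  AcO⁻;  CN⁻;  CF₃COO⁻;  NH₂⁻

NH₂⁻ < CN⁻ < AcO⁻ < CF₃COO⁻ < HSO₄⁻ < ClO₄⁻

ClO₄⁻: pKₐ(HClO₄) ≈ -10
HSO₄⁻: pKₐ(H₂SO₄) ≈ -3 — conjugate base of a strong mineral acid
CF₃COO⁻: pKₐ(CF₃COOH) ≈ 0.2
AcO⁻: pKₐ(CH₃COOH) ≈ 4.8 — resonance-stabilised but still a weak base
CN⁻: pKₐ(HCN) ≈ 9.2 — sp carbon stabilises the charge somewhat, but still a poor LG
NH₂⁻: pKₐ(NH₃) ≈ 38
The question asks for worst first, so the sequence is read in increasing leaving-group ability.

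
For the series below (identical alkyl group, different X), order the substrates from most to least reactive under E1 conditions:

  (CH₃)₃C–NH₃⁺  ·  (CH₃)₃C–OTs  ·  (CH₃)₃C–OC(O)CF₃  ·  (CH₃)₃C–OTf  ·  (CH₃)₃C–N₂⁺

(CH₃)₃C–N₂⁺ > (CH₃)₃C–OTf > (CH₃)₃C–OTs > (CH₃)₃C–OC(O)CF₃ > (CH₃)₃C–NH₃⁺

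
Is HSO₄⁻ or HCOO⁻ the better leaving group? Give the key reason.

HSO₄⁻

HSO₄⁻ is the better leaving group.
pKₐ(H₂SO₄) ≈ -3 versus pKₐ(HCOOH) ≈ 3.8: HSO₄⁻ is the much weaker base.
Conjugate base of a strong mineral acid.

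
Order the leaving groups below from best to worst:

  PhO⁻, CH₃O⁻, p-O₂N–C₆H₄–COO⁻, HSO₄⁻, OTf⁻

Leaving-group ability tracks the stability of the departed species; conjugate-acid pKₐ is the usual yardstick (lower pKₐ → better LG).
OTf⁻: pKₐ(CF₃SO₃H (triflic acid)) ≈ -14
HSO₄⁻: pKₐ(H₂SO₄) ≈ -3
p-O₂N–C₆H₄–COO⁻: pKₐ(p-nitrobenzoic acid) ≈ 3.4
PhO⁻: pKₐ(C₆H₅OH (phenol)) ≈ 10
CH₃O⁻: pKₐ(CH₃OH) ≈ 15.5

OTf⁻ > HSO₄⁻ > p-O₂N–C₆H₄–COO⁻ > PhO⁻ > CH₃O⁻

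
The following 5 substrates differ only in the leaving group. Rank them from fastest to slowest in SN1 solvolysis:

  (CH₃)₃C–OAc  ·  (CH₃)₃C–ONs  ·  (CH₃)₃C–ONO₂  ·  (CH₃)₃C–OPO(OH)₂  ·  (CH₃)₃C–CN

With the same alkyl group throughout, only the leaving group differentiates the rates.
Rank by basicity of the departing species: weakest base leaves most easily.
(CH₃)₃C–ONs loses ONs⁻: pKₐ(p-O₂NC₆H₄SO₃H) ≈ -3.5
(CH₃)₃C–ONO₂ loses NO₃⁻: pKₐ(HNO₃) ≈ -1.3
(CH₃)₃C–OPO(OH)₂ loses H₂PO₄⁻: pKₐ(H₃PO₄) ≈ 2.1
(CH₃)₃C–OAc loses AcO⁻: pKₐ(CH₃COOH) ≈ 4.8
(CH₃)₃C–CN loses CN⁻: pKₐ(HCN) ≈ 9.2

(CH₃)₃C–ONs > (CH₃)₃C–ONO₂ > (CH₃)₃C–OPO(OH)₂ > (CH₃)₃C–OAc > (CH₃)₃C–CN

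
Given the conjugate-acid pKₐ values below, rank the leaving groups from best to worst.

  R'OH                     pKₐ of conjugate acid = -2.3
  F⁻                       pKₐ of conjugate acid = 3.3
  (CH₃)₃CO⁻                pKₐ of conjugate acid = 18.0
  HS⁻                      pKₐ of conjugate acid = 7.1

Lower conjugate-acid pKₐ ⇒ weaker base ⇒ better leaving group.
Sorting by the given values: R'OH (-2.3), F⁻ (3.3), HS⁻ (7.1), (CH₃)₃CO⁻ (18.0).

R'OH > F⁻ > HS⁻ > (CH₃)₃CO⁻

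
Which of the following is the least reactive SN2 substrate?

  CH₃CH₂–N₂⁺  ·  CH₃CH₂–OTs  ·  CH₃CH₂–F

CH₃CH₂–F

With the same alkyl group throughout, only the leaving group differentiates the rates.
Leaving-group ability tracks the stability of the departed species; conjugate-acid pKₐ is the usual yardstick (lower pKₐ → better LG).
CH₃CH₂–N₂⁺ loses N₂: no meaningful conjugate acid; N₂ departs as an exceptionally stable neutral molecule
CH₃CH₂–OTs loses OTs⁻: pKₐ(p-CH₃C₆H₄SO₃H (TsOH)) ≈ -2.8
CH₃CH₂–F loses F⁻: pKₐ(HF) ≈ 3.2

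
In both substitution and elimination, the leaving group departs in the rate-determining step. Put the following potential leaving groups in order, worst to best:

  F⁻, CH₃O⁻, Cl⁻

CH₃O⁻ < F⁻ < Cl⁻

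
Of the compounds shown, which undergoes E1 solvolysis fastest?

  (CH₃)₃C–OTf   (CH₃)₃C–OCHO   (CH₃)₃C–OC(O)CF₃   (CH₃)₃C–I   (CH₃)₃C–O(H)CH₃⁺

(CH₃)₃C–OTf

The skeletons are identical, so relative rate is governed entirely by leaving-group ability.
The more stable X⁻ (or X) is on its own — i.e. the weaker a base it is — the better a leaving group it makes.
(CH₃)₃C–OTf loses OTf⁻: pKₐ(CF₃SO₃H (triflic acid)) ≈ -14
(CH₃)₃C–I loses I⁻: pKₐ(HI) ≈ -10
(CH₃)₃C–O(H)CH₃⁺ loses R'OH: pKₐ(R'OH₂⁺) ≈ -2.4
(CH₃)₃C–OC(O)CF₃ loses CF₃COO⁻: pKₐ(CF₃COOH) ≈ 0.2
(CH₃)₃C–OCHO loses HCOO⁻: pKₐ(HCOOH) ≈ 3.8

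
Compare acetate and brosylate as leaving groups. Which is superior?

brosylate

brosylate is the better leaving group.
pKₐ(p-BrC₆H₄SO₃H) ≈ -2.8 versus pKₐ(CH₃COOH) ≈ 4.8: brosylate is the much weaker base.
Arenesulfonate with a p-bromo substituent.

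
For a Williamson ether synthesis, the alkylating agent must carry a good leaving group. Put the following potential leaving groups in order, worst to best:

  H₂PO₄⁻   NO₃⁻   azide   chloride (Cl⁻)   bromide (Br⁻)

azide < H₂PO₄⁻ < NO₃⁻ < chloride (Cl⁻) < bromide (Br⁻)

Rank by basicity of the departing species: weakest base leaves most easily.
bromide (Br⁻): pKₐ(HBr) ≈ -9
chloride (Cl⁻): pKₐ(HCl) ≈ -7
NO₃⁻: pKₐ(HNO₃) ≈ -1.3
H₂PO₄⁻: pKₐ(H₃PO₄) ≈ 2.1
azide: pKₐ(HN₃) ≈ 4.7
Reversing gives the worst-to-best order requested.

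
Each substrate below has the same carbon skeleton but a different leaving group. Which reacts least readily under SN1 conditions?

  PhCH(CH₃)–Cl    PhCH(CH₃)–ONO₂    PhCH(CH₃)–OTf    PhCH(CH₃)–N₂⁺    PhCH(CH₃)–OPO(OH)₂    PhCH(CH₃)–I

PhCH(CH₃)–OPO(OH)₂

Identical carbon frameworks mean the comparison reduces to leaving-group quality.
Rank by basicity of the departing species: weakest base leaves most easily.
PhCH(CH₃)–N₂⁺ loses N₂: no meaningful conjugate acid; N₂ departs as an exceptionally stable neutral molecule
PhCH(CH₃)–OTf loses OTf⁻: pKₐ(CF₃SO₃H (triflic acid)) ≈ -14
PhCH(CH₃)–I loses I⁻: pKₐ(HI) ≈ -10
PhCH(CH₃)–Cl loses Cl⁻: pKₐ(HCl) ≈ -7
PhCH(CH₃)–ONO₂ loses NO₃⁻: pKₐ(HNO₃) ≈ -1.3
PhCH(CH₃)–OPO(OH)₂ loses H₂PO₄⁻: pKₐ(H₃PO₄) ≈ 2.1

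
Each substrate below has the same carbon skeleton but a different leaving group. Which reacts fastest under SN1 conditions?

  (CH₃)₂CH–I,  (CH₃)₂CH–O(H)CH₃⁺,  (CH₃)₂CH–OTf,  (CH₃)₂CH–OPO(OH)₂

(CH₃)₂CH–OTf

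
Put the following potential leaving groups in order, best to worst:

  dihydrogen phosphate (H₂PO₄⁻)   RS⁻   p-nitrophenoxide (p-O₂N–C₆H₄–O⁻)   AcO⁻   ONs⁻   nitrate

ONs⁻ > nitrate > dihydrogen phosphate (H₂PO₄⁻) > AcO⁻ > p-nitrophenoxide (p-O₂N–C₆H₄–O⁻) > RS⁻

ONs⁻: pKₐ(p-O₂NC₆H₄SO₃H) ≈ -3.5 — p-nitro group further stabilises the sulfonate
nitrate: pKₐ(HNO₃) ≈ -1.3 — resonance-delocalised over three oxygens
dihydrogen phosphate (H₂PO₄⁻): pKₐ(H₃PO₄) ≈ 2.1 — moderate base; biological leaving group after further activation
AcO⁻: pKₐ(CH₃COOH) ≈ 4.8
p-nitrophenoxide (p-O₂N–C₆H₄–O⁻): pKₐ(p-nitrophenol) ≈ 7.2
RS⁻: pKₐ(RSH (a thiol)) ≈ 10.5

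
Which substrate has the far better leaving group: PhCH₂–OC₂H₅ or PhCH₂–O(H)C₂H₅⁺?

From PhCH₂–OC₂H₅ the departing group would be CH₃CH₂O⁻ (pKₐ(CH₃CH₂OH) ≈ 16). Strong base; alkoxides do not leave unassisted.
From PhCH₂–O(H)C₂H₅⁺ the leaving group is R'OH (pKₐ(R'OH₂⁺) ≈ -2.4). Neutral; leaves from a protonated ether (an oxonium ion, R–O(H)R'⁺).
(In practice PhCH₂–O(H)C₂H₅⁺ is made from PhCH₂–OC₂H₅ by protonation with concentrated HBr, allowing neutral ethanol, rather than ethoxide, to depart.)

PhCH₂–O(H)C₂H₅⁺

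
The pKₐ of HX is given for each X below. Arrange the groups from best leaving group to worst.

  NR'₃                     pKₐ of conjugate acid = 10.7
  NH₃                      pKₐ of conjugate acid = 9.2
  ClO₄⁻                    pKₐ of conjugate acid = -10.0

ClO₄⁻ > NH₃ > NR'₃

Lower conjugate-acid pKₐ ⇒ weaker base ⇒ better leaving group.
Sorting by the given values: ClO₄⁻ (-10.0), NH₃ (9.2), NR'₃ (10.7).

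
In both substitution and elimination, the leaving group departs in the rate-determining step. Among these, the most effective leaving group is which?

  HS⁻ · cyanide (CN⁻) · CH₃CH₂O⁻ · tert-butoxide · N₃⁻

N₃⁻

A good leaving group is a weak base: the lower the pKₐ of its conjugate acid, the more readily it departs.
N₃⁻: pKₐ(HN₃) ≈ 4.7
HS⁻: pKₐ(H₂S) ≈ 7
cyanide (CN⁻): pKₐ(HCN) ≈ 9.2
CH₃CH₂O⁻: pKₐ(CH₃CH₂OH) ≈ 16
tert-butoxide: pKₐ(t-BuOH) ≈ 18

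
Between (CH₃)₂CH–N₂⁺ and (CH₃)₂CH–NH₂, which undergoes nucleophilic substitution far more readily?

From (CH₃)₂CH–NH₂ the departing group would be NH₂⁻ (pKₐ(NH₃) ≈ 38). Extremely strong base; never a leaving group.
From (CH₃)₂CH–N₂⁺ the leaving group is N₂ (no meaningful conjugate acid; N₂ departs as an exceptionally stable neutral molecule).
(In practice (CH₃)₂CH–N₂⁺ is made from (CH₃)₂CH–NH₂ by diazotisation (NaNO₂ / HCl, 0 °C), generating a diazonium salt that expels N₂.)

(CH₃)₂CH–N₂⁺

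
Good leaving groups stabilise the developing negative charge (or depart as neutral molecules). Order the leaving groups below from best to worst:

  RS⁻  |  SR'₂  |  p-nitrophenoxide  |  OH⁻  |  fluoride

SR'₂ > fluoride > p-nitrophenoxide > RS⁻ > OH⁻

Rank by basicity of the departing species: weakest base leaves most easily.
SR'₂: pKₐ(R'₂SH⁺) ≈ -7 — neutral; leaves from a sulfonium salt (R–SR'₂⁺)
fluoride: pKₐ(HF) ≈ 3.2
p-nitrophenoxide: pKₐ(p-nitrophenol) ≈ 7.2
RS⁻: pKₐ(RSH (a thiol)) ≈ 10.5 — moderately basic; rarely leaves without activation
OH⁻: pKₐ(H₂O) ≈ 15.7 — strong base; essentially never leaves without prior activation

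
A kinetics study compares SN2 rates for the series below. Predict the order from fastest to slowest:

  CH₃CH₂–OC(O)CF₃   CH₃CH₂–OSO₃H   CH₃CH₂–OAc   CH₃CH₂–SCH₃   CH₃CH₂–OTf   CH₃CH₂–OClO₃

CH₃CH₂–OTf > CH₃CH₂–OClO₃ > CH₃CH₂–OSO₃H > CH₃CH₂–OC(O)CF₃ > CH₃CH₂–OAc > CH₃CH₂–SCH₃

Same R in every case — rank the leaving groups.
A good leaving group is a weak base: the lower the pKₐ of its conjugate acid, the more readily it departs.
CH₃CH₂–OTf loses OTf⁻: pKₐ(CF₃SO₃H (triflic acid)) ≈ -14
CH₃CH₂–OClO₃ loses ClO₄⁻: pKₐ(HClO₄) ≈ -10
CH₃CH₂–OSO₃H loses HSO₄⁻: pKₐ(H₂SO₄) ≈ -3
CH₃CH₂–OC(O)CF₃ loses CF₃COO⁻: pKₐ(CF₃COOH) ≈ 0.2
CH₃CH₂–OAc loses AcO⁻: pKₐ(CH₃COOH) ≈ 4.8
CH₃CH₂–SCH₃ loses RS⁻: pKₐ(RSH (a thiol)) ≈ 10.5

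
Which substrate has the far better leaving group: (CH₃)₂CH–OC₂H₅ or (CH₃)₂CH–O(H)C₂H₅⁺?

From (CH₃)₂CH–OC₂H₅ the departing group would be CH₃CH₂O⁻ (pKₐ(CH₃CH₂OH) ≈ 16). Strong base; alkoxides do not leave unassisted.
From (CH₃)₂CH–O(H)C₂H₅⁺ the leaving group is R'OH (pKₐ(R'OH₂⁺) ≈ -2.4). Neutral; leaves from a protonated ether (an oxonium ion, R–O(H)R'⁺).
(In practice (CH₃)₂CH–O(H)C₂H₅⁺ is made from (CH₃)₂CH–OC₂H₅ by protonation with concentrated HBr, allowing neutral ethanol, rather than ethoxide, to depart.)

(CH₃)₂CH–O(H)C₂H₅⁺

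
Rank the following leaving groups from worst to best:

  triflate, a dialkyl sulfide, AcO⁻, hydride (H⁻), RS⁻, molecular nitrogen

molecular nitrogen: no meaningful conjugate acid; N₂ departs as an exceptionally stable neutral molecule
triflate: pKₐ(CF₃SO₃H (triflic acid)) ≈ -14
a dialkyl sulfide: pKₐ(R'₂SH⁺) ≈ -7
AcO⁻: pKₐ(CH₃COOH) ≈ 4.8
RS⁻: pKₐ(RSH (a thiol)) ≈ 10.5
hydride (H⁻): pKₐ(H₂) ≈ 36
The question asks for worst first, so the sequence is read in increasing leaving-group ability.

hydride (H⁻) < RS⁻ < AcO⁻ < a dialkyl sulfide < triflate < molecular nitrogen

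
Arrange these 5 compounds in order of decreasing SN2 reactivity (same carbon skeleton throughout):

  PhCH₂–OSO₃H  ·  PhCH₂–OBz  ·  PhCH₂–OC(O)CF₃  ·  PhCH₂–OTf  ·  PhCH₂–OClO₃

The skeletons are identical, so relative rate is governed entirely by leaving-group ability.
Leaving-group ability tracks the stability of the departed species; conjugate-acid pKₐ is the usual yardstick (lower pKₐ → better LG).
PhCH₂–OTf loses OTf⁻: pKₐ(CF₃SO₃H (triflic acid)) ≈ -14
PhCH₂–OClO₃ loses ClO₄⁻: pKₐ(HClO₄) ≈ -10
PhCH₂–OSO₃H loses HSO₄⁻: pKₐ(H₂SO₄) ≈ -3
PhCH₂–OC(O)CF₃ loses CF₃COO⁻: pKₐ(CF₃COOH) ≈ 0.2
PhCH₂–OBz loses PhCOO⁻: pKₐ(C₆H₅COOH) ≈ 4.2

PhCH₂–OTf > PhCH₂–OClO₃ > PhCH₂–OSO₃H > PhCH₂–OC(O)CF₃ > PhCH₂–OBz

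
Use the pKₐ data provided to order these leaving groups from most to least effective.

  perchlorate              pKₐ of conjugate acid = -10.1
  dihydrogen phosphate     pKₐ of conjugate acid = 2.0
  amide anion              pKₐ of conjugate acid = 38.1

Lower conjugate-acid pKₐ ⇒ weaker base ⇒ better leaving group.
Sorting by the given values: perchlorate (-10.1), dihydrogen phosphate (2.0), amide anion (38.1).

perchlorate > dihydrogen phosphate > amide anion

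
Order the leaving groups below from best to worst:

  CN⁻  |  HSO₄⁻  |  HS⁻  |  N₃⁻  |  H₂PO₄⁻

HSO₄⁻ > H₂PO₄⁻ > N₃⁻ > HS⁻ > CN⁻

A good leaving group is a weak base: the lower the pKₐ of its conjugate acid, the more readily it departs.
HSO₄⁻: pKₐ(H₂SO₄) ≈ -3
H₂PO₄⁻: pKₐ(H₃PO₄) ≈ 2.1
N₃⁻: pKₐ(HN₃) ≈ 4.7 — linear, resonance-stabilised
HS⁻: pKₐ(H₂S) ≈ 7 — larger and more polarisable than the oxygen analogue
CN⁻: pKₐ(HCN) ≈ 9.2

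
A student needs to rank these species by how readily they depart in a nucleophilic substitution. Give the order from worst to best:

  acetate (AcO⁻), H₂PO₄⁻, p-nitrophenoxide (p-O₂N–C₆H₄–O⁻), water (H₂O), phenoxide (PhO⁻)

The more stable X⁻ (or X) is on its own — i.e. the weaker a base it is — the better a leaving group it makes.
water (H₂O): pKₐ(H₃O⁺) ≈ -1.7
H₂PO₄⁻: pKₐ(H₃PO₄) ≈ 2.1
acetate (AcO⁻): pKₐ(CH₃COOH) ≈ 4.8 — resonance-stabilised but still a weak base
p-nitrophenoxide (p-O₂N–C₆H₄–O⁻): pKₐ(p-nitrophenol) ≈ 7.2 — nitro group delocalises the charge; the classic chromogenic LG
phenoxide (PhO⁻): pKₐ(C₆H₅OH (phenol)) ≈ 10 — resonance into the ring helps, but still a poor LG
The question asks for worst first, so the sequence is read in increasing leaving-group ability.

phenoxide (PhO⁻) < p-nitrophenoxide (p-O₂N–C₆H₄–O⁻) < acetate (AcO⁻) < H₂PO₄⁻ < water (H₂O)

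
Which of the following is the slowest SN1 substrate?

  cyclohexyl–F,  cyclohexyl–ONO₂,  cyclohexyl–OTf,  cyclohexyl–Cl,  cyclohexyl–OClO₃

cyclohexyl–F

The skeletons are identical, so relative rate is governed entirely by leaving-group ability.
Rank by basicity of the departing species: weakest base leaves most easily.
cyclohexyl–OTf loses OTf⁻: pKₐ(CF₃SO₃H (triflic acid)) ≈ -14
cyclohexyl–OClO₃ loses ClO₄⁻: pKₐ(HClO₄) ≈ -10
cyclohexyl–Cl loses Cl⁻: pKₐ(HCl) ≈ -7
cyclohexyl–ONO₂ loses NO₃⁻: pKₐ(HNO₃) ≈ -1.3
cyclohexyl–F loses F⁻: pKₐ(HF) ≈ 3.2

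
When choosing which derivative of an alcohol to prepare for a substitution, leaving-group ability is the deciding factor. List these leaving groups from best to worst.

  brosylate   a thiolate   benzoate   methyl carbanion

A good leaving group is a weak base: the lower the pKₐ of its conjugate acid, the more readily it departs.
brosylate: pKₐ(p-BrC₆H₄SO₃H) ≈ -2.8
benzoate: pKₐ(C₆H₅COOH) ≈ 4.2
a thiolate: pKₐ(RSH (a thiol)) ≈ 10.5
methyl carbanion: pKₐ(CH₄) ≈ 48

brosylate > benzoate > a thiolate > methyl carbanion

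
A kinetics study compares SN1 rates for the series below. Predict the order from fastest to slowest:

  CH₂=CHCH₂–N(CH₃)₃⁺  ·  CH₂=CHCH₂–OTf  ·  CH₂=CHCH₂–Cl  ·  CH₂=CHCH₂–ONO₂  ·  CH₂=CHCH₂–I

CH₂=CHCH₂–OTf > CH₂=CHCH₂–I > CH₂=CHCH₂–Cl > CH₂=CHCH₂–ONO₂ > CH₂=CHCH₂–N(CH₃)₃⁺

Same R in every case — rank the leaving groups.
Leaving-group ability tracks the stability of the departed species; conjugate-acid pKₐ is the usual yardstick (lower pKₐ → better LG).
CH₂=CHCH₂–OTf loses OTf⁻: pKₐ(CF₃SO₃H (triflic acid)) ≈ -14
CH₂=CHCH₂–I loses I⁻: pKₐ(HI) ≈ -10
CH₂=CHCH₂–Cl loses Cl⁻: pKₐ(HCl) ≈ -7
CH₂=CHCH₂–ONO₂ loses NO₃⁻: pKₐ(HNO₃) ≈ -1.3
CH₂=CHCH₂–N(CH₃)₃⁺ loses NR'₃: pKₐ(R'₃NH⁺) ≈ 10.7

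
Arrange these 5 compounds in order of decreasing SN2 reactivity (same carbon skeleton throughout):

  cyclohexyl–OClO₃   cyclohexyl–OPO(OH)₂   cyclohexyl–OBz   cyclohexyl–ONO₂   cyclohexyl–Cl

The skeletons are identical, so relative rate is governed entirely by leaving-group ability.
A good leaving group is a weak base: the lower the pKₐ of its conjugate acid, the more readily it departs.
cyclohexyl–OClO₃ loses ClO₄⁻: pKₐ(HClO₄) ≈ -10
cyclohexyl–Cl loses Cl⁻: pKₐ(HCl) ≈ -7
cyclohexyl–ONO₂ loses NO₃⁻: pKₐ(HNO₃) ≈ -1.3
cyclohexyl–OPO(OH)₂ loses H₂PO₄⁻: pKₐ(H₃PO₄) ≈ 2.1
cyclohexyl–OBz loses PhCOO⁻: pKₐ(C₆H₅COOH) ≈ 4.2

cyclohexyl–OClO₃ > cyclohexyl–Cl > cyclohexyl–ONO₂ > cyclohexyl–OPO(OH)₂ > cyclohexyl–OBz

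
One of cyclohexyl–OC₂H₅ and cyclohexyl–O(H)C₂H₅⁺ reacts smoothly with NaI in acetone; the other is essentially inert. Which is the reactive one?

From cyclohexyl–OC₂H₅ the departing group would be CH₃CH₂O⁻ (pKₐ(CH₃CH₂OH) ≈ 16). Strong base; alkoxides do not leave unassisted.
From cyclohexyl–O(H)C₂H₅⁺ the leaving group is R'OH (pKₐ(R'OH₂⁺) ≈ -2.4). Neutral; leaves from a protonated ether (an oxonium ion, R–O(H)R'⁺).
(In practice cyclohexyl–O(H)C₂H₅⁺ is made from cyclohexyl–OC₂H₅ by protonation with concentrated HBr, allowing neutral ethanol, rather than ethoxide, to depart.)

cyclohexyl–O(H)C₂H₅⁺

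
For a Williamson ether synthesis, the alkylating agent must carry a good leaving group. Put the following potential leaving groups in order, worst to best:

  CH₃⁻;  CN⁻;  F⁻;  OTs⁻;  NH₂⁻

CH₃⁻ < NH₂⁻ < CN⁻ < F⁻ < OTs⁻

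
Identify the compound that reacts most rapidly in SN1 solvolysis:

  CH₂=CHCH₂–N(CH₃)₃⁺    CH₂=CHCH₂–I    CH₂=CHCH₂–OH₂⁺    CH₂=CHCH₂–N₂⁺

With the same alkyl group throughout, only the leaving group differentiates the rates.
A good leaving group is a weak base: the lower the pKₐ of its conjugate acid, the more readily it departs.
CH₂=CHCH₂–N₂⁺ loses N₂: no meaningful conjugate acid; N₂ departs as an exceptionally stable neutral molecule
CH₂=CHCH₂–I loses I⁻: pKₐ(HI) ≈ -10
CH₂=CHCH₂–OH₂⁺ loses H₂O: pKₐ(H₃O⁺) ≈ -1.7
CH₂=CHCH₂–N(CH₃)₃⁺ loses NR'₃: pKₐ(R'₃NH⁺) ≈ 10.7

CH₂=CHCH₂–N₂⁺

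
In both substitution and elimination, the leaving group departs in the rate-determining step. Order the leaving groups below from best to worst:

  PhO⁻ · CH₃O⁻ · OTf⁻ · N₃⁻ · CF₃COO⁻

OTf⁻ > CF₃COO⁻ > N₃⁻ > PhO⁻ > CH₃O⁻

The more stable X⁻ (or X) is on its own — i.e. the weaker a base it is — the better a leaving group it makes.
OTf⁻: pKₐ(CF₃SO₃H (triflic acid)) ≈ -14 — charge spread over three oxygens and a CF₃ group; the premier leaving group in synthesis
CF₃COO⁻: pKₐ(CF₃COOH) ≈ 0.2 — strongly electron-withdrawing CF₃ stabilises the carboxylate
N₃⁻: pKₐ(HN₃) ≈ 4.7 — linear, resonance-stabilised
PhO⁻: pKₐ(C₆H₅OH (phenol)) ≈ 10
CH₃O⁻: pKₐ(CH₃OH) ≈ 15.5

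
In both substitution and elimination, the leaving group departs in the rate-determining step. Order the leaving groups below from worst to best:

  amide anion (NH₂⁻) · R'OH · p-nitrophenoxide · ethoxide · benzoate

A good leaving group is a weak base: the lower the pKₐ of its conjugate acid, the more readily it departs.
R'OH: pKₐ(R'OH₂⁺) ≈ -2.4
benzoate: pKₐ(C₆H₅COOH) ≈ 4.2
p-nitrophenoxide: pKₐ(p-nitrophenol) ≈ 7.2 — nitro group delocalises the charge; the classic chromogenic LG
ethoxide: pKₐ(CH₃CH₂OH) ≈ 16
amide anion (NH₂⁻): pKₐ(NH₃) ≈ 38 — extremely strong base; never a leaving group
The question asks for worst first, so the sequence is read in increasing leaving-group ability.

amide anion (NH₂⁻) < ethoxide < p-nitrophenoxide < benzoate < R'OH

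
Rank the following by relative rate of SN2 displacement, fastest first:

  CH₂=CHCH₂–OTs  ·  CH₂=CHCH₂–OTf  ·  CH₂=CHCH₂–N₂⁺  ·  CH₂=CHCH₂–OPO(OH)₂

CH₂=CHCH₂–N₂⁺ > CH₂=CHCH₂–OTf > CH₂=CHCH₂–OTs > CH₂=CHCH₂–OPO(OH)₂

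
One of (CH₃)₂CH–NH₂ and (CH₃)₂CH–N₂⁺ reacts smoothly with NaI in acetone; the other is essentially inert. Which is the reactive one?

(CH₃)₂CH–N₂⁺

From (CH₃)₂CH–NH₂ the departing group would be NH₂⁻ (pKₐ(NH₃) ≈ 38). Extremely strong base; never a leaving group.
From (CH₃)₂CH–N₂⁺ the leaving group is N₂ (no meaningful conjugate acid; N₂ departs as an exceptionally stable neutral molecule).
(In practice (CH₃)₂CH–N₂⁺ is made from (CH₃)₂CH–NH₂ by diazotisation (NaNO₂ / HCl, 0 °C), generating a diazonium salt that expels N₂.)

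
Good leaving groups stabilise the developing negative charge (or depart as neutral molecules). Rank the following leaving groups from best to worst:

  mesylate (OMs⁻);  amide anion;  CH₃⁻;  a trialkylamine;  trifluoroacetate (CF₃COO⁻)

mesylate (OMs⁻) > trifluoroacetate (CF₃COO⁻) > a trialkylamine > amide anion > CH₃⁻

The more stable X⁻ (or X) is on its own — i.e. the weaker a base it is — the better a leaving group it makes.
mesylate (OMs⁻): pKₐ(CH₃SO₃H (MsOH)) ≈ -1.9
trifluoroacetate (CF₃COO⁻): pKₐ(CF₃COOH) ≈ 0.2
a trialkylamine: pKₐ(R'₃NH⁺) ≈ 10.7
amide anion: pKₐ(NH₃) ≈ 38
CH₃⁻: pKₐ(CH₄) ≈ 48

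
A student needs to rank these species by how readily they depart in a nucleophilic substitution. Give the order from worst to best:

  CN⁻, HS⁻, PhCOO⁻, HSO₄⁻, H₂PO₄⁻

CN⁻ < HS⁻ < PhCOO⁻ < H₂PO₄⁻ < HSO₄⁻

Leaving-group ability tracks the stability of the departed species; conjugate-acid pKₐ is the usual yardstick (lower pKₐ → better LG).
HSO₄⁻: pKₐ(H₂SO₄) ≈ -3
H₂PO₄⁻: pKₐ(H₃PO₄) ≈ 2.1
PhCOO⁻: pKₐ(C₆H₅COOH) ≈ 4.2 — aryl carboxylate
HS⁻: pKₐ(H₂S) ≈ 7
CN⁻: pKₐ(HCN) ≈ 9.2 — sp carbon stabilises the charge somewhat, but still a poor LG
The question asks for worst first, so the sequence is read in increasing leaving-group ability.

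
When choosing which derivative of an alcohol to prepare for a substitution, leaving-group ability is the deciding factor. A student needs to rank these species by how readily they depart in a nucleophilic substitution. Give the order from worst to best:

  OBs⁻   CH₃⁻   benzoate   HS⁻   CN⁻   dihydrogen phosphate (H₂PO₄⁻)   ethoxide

The more stable X⁻ (or X) is on its own — i.e. the weaker a base it is — the better a leaving group it makes.
OBs⁻: pKₐ(p-BrC₆H₄SO₃H) ≈ -2.8
dihydrogen phosphate (H₂PO₄⁻): pKₐ(H₃PO₄) ≈ 2.1
benzoate: pKₐ(C₆H₅COOH) ≈ 4.2
HS⁻: pKₐ(H₂S) ≈ 7
CN⁻: pKₐ(HCN) ≈ 9.2
ethoxide: pKₐ(CH₃CH₂OH) ≈ 16
CH₃⁻: pKₐ(CH₄) ≈ 48
Listed from poorest to best leaving group as asked.

CH₃⁻ < ethoxide < CN⁻ < HS⁻ < benzoate < dihydrogen phosphate (H₂PO₄⁻) < OBs⁻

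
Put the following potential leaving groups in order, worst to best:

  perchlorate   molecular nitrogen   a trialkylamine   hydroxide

molecular nitrogen: no meaningful conjugate acid; N₂ departs as an exceptionally stable neutral molecule
perchlorate: pKₐ(HClO₄) ≈ -10 — extremely weak base; rarely used for safety reasons
a trialkylamine: pKₐ(R'₃NH⁺) ≈ 10.7 — neutral but still a fairly strong base; Hofmann-elimination LG
hydroxide: pKₐ(H₂O) ≈ 15.7 — strong base; essentially never leaves without prior activation
Reversing gives the worst-to-best order requested.

hydroxide < a trialkylamine < perchlorate < molecular nitrogen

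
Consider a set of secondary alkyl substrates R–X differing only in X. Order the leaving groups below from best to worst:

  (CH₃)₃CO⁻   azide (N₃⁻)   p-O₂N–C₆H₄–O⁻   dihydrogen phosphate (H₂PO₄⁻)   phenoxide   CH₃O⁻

A good leaving group is a weak base: the lower the pKₐ of its conjugate acid, the more readily it departs.
dihydrogen phosphate (H₂PO₄⁻): pKₐ(H₃PO₄) ≈ 2.1
azide (N₃⁻): pKₐ(HN₃) ≈ 4.7
p-O₂N–C₆H₄–O⁻: pKₐ(p-nitrophenol) ≈ 7.2 — nitro group delocalises the charge; the classic chromogenic LG
phenoxide: pKₐ(C₆H₅OH (phenol)) ≈ 10 — resonance into the ring helps, but still a poor LG
CH₃O⁻: pKₐ(CH₃OH) ≈ 15.5 — strong base; alkoxides do not leave unassisted
(CH₃)₃CO⁻: pKₐ(t-BuOH) ≈ 18 — bulky, strongly basic alkoxide

dihydrogen phosphate (H₂PO₄⁻) > azide (N₃⁻) > p-O₂N–C₆H₄–O⁻ > phenoxide > CH₃O⁻ > (CH₃)₃CO⁻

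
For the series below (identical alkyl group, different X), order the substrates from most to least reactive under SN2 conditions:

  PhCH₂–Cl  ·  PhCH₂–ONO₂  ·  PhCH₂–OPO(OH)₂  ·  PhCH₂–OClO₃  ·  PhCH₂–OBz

PhCH₂–OClO₃ > PhCH₂–Cl > PhCH₂–ONO₂ > PhCH₂–OPO(OH)₂ > PhCH₂–OBz

Same R in every case — rank the leaving groups.
Rank by basicity of the departing species: weakest base leaves most easily.
PhCH₂–OClO₃ loses ClO₄⁻: pKₐ(HClO₄) ≈ -10
PhCH₂–Cl loses Cl⁻: pKₐ(HCl) ≈ -7
PhCH₂–ONO₂ loses NO₃⁻: pKₐ(HNO₃) ≈ -1.3
PhCH₂–OPO(OH)₂ loses H₂PO₄⁻: pKₐ(H₃PO₄) ≈ 2.1
PhCH₂–OBz loses PhCOO⁻: pKₐ(C₆H₅COOH) ≈ 4.2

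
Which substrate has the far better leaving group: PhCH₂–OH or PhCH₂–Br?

From PhCH₂–OH the departing group would be OH⁻ (pKₐ(H₂O) ≈ 15.7). Strong base; essentially never leaves without prior activation.
From PhCH₂–Br the leaving group is Br⁻ (pKₐ(HBr) ≈ -9). Weak base; good leaving group.
(In practice PhCH₂–Br is made from PhCH₂–OH by treatment with PBr₃, replacing the hydroxyl with bromide.)

PhCH₂–Br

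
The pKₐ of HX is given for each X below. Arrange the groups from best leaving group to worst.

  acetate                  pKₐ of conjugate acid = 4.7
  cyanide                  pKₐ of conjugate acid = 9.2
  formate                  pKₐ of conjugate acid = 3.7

Lower conjugate-acid pKₐ ⇒ weaker base ⇒ better leaving group.
Sorting by the given values: formate (3.7), acetate (4.7), cyanide (9.2).

formate > acetate > cyanide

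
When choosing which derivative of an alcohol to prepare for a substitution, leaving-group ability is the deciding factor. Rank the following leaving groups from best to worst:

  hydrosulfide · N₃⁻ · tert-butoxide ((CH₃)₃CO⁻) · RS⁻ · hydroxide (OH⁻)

N₃⁻: pKₐ(HN₃) ≈ 4.7
hydrosulfide: pKₐ(H₂S) ≈ 7
RS⁻: pKₐ(RSH (a thiol)) ≈ 10.5
hydroxide (OH⁻): pKₐ(H₂O) ≈ 15.7
tert-butoxide ((CH₃)₃CO⁻): pKₐ(t-BuOH) ≈ 18

N₃⁻ > hydrosulfide > RS⁻ > hydroxide (OH⁻) > tert-butoxide ((CH₃)₃CO⁻)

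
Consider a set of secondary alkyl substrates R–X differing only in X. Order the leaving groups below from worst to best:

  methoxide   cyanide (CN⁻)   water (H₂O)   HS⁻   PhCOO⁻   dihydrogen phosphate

methoxide < cyanide (CN⁻) < HS⁻ < PhCOO⁻ < dihydrogen phosphate < water (H₂O)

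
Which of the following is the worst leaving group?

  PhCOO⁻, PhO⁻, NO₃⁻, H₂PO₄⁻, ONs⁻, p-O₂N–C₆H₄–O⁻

PhO⁻

A good leaving group is a weak base: the lower the pKₐ of its conjugate acid, the more readily it departs.
ONs⁻: pKₐ(p-O₂NC₆H₄SO₃H) ≈ -3.5
NO₃⁻: pKₐ(HNO₃) ≈ -1.3
H₂PO₄⁻: pKₐ(H₃PO₄) ≈ 2.1
PhCOO⁻: pKₐ(C₆H₅COOH) ≈ 4.2
p-O₂N–C₆H₄–O⁻: pKₐ(p-nitrophenol) ≈ 7.2
PhO⁻: pKₐ(C₆H₅OH (phenol)) ≈ 10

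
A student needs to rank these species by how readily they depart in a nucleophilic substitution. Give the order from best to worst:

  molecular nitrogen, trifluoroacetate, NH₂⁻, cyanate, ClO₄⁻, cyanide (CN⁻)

molecular nitrogen: no meaningful conjugate acid; N₂ departs as an exceptionally stable neutral molecule
ClO₄⁻: pKₐ(HClO₄) ≈ -10
trifluoroacetate: pKₐ(CF₃COOH) ≈ 0.2
cyanate: pKₐ(HOCN) ≈ 3.5
cyanide (CN⁻): pKₐ(HCN) ≈ 9.2
NH₂⁻: pKₐ(NH₃) ≈ 38

molecular nitrogen > ClO₄⁻ > trifluoroacetate > cyanate > cyanide (CN⁻) > NH₂⁻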